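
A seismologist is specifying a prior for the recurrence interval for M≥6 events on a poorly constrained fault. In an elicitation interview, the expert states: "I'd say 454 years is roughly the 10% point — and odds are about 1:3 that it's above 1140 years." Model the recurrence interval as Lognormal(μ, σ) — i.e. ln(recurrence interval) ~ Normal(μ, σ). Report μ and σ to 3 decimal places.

μ ≈ 6.721, σ ≈ 0.471

If T ~ Lognormal(μ,σ) then ln T ~ Normal(μ,σ), so the p-quantile of ln T is μ + z_p·σ.
ln(454) = 6.118 and ln(1140) = 7.039; z_{0.1} = -1.282, z_{0.75} = 0.6745.
σ = (7.039 − 6.118)/(0.6745 − (-1.282)) = 0.471.
μ = 6.118 − (-1.282)·0.471 = 6.721.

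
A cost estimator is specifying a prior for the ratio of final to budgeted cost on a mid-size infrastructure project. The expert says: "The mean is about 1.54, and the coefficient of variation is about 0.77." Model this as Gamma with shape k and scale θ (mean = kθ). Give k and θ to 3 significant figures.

k ≈ 1.69, θ ≈ 0.913

For Gamma(k, scale θ): mean = kθ, variance = kθ², so CV = 1/√k.
CV = 0.77, hence k = 1/CV² = 1.69.
Then θ = mean/k = 1.54/1.69 = 0.913.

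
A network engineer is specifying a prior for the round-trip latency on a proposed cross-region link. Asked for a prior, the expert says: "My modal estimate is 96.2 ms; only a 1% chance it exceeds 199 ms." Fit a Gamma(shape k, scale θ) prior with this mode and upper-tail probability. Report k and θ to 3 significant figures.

k ≈ 10.2, θ ≈ 10.4

Gamma(k,θ) with k>1 has mode (k−1)θ, so θ = 96.2/(k−1).
Need P(X < 199) = 0.99 with θ tied to k this way. Start at k = 2, θ = 96.2: P(X<199) ≈ 0.612.
Too low — raise k to concentrate. Iterating converges to k ≈ 10.2.
Then θ = 96.2/(10.2−1) ≈ 10.4.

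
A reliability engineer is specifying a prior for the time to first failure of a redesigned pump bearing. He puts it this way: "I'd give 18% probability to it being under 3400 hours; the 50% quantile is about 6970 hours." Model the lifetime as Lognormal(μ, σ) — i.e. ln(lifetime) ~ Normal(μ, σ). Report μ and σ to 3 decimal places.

μ ≈ 8.849, σ ≈ 0.784

If T ~ Lognormal(μ,σ) then ln T ~ Normal(μ,σ), so the p-quantile of ln T is μ + z_p·σ.
ln(3400) = 8.132 and ln(6970) = 8.849; z_{0.18} = -0.9154, z_{0.5} = 0.
σ = (8.849 − 8.132)/(0 − (-0.9154)) = 0.784.
μ = 8.132 − (-0.9154)·0.784 = 8.849.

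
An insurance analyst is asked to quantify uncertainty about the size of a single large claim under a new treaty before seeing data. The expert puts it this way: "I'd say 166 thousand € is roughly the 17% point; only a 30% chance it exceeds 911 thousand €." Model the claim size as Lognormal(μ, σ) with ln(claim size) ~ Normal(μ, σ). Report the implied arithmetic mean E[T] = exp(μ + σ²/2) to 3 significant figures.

If T ~ Lognormal(μ,σ) then ln T ~ Normal(μ,σ), so the p-quantile of ln T is μ + z_p·σ.
ln(166) = 5.112 and ln(911) = 6.815; z_{0.17} = -0.9542, z_{0.7} = 0.5244.
σ = (6.815 − 5.112)/(0.5244 − (-0.9542)) = 1.151.
μ = 5.112 − (-0.9542)·1.151 = 6.211.
E[T] = exp(μ + σ²/2) = exp(6.211 + 0.6630) = 966 thousand €.

E[T] ≈ 966 thousand €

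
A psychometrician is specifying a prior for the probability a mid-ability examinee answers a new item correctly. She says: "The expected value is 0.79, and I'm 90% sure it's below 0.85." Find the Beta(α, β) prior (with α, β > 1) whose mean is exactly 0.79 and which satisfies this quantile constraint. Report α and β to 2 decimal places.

α ≈ 55.62, β ≈ 14.78

With mean 0.79 fixed, write α = 0.79s, β = 0.21s where s = α+β.
Need P(θ < 0.85) = 0.9 under Beta(0.79s, 0.21s). Normal approximation: (q−m)/√(m(1−m)/s) ≈ z_{0.9} = 1.28, so s ≈ 0.79·0.21·(1.28)²/(0.85−0.79)² = 75.7.
At s = 75.7: P(θ<0.85) ≈ 0.909. Adjusting to match 0.9 gives s ≈ 70.40.
So α = 0.79·70.40 ≈ 55.62, β = 0.21·70.40 ≈ 14.78.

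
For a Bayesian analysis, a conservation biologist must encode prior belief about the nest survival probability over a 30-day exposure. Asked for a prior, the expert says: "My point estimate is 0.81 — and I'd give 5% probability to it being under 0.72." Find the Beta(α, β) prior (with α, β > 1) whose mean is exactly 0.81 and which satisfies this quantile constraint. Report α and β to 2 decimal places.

With mean 0.81 fixed, write α = 0.81s, β = 0.19s where s = α+β.
Need P(θ < 0.72) = 0.05 under Beta(0.81s, 0.19s). Normal approximation: (q−m)/√(m(1−m)/s) ≈ z_{0.05} = -1.64, so s ≈ 0.81·0.19·(-1.64)²/(0.72−0.81)² = 51.4.
At s = 51.4: P(θ<0.72) ≈ 0.059. Adjusting to match 0.05 gives s ≈ 57.74.
So α = 0.81·57.74 ≈ 46.77, β = 0.19·57.74 ≈ 10.97.

α ≈ 46.77, β ≈ 10.97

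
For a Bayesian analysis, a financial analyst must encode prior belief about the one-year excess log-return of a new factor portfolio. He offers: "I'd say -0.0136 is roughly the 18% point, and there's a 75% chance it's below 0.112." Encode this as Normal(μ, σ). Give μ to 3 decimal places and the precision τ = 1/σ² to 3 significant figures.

For Normal(μ,σ), the p-quantile is μ + z_p·σ. Here z_{0.18} = -0.9154, z_{0.75} = 0.6745.
So -0.0136 = μ − 0.9154σ and 0.112 = μ + 0.6745σ.
Subtracting: σ = (0.112 − -0.0136)/(0.6745 − (-0.9154)) = 0.079.
Then μ = -0.0136 − (-0.9154)·0.079 = 0.059.
Precision τ = 1/σ² = 1/0.079² = 160.

μ = 0.059, τ = 160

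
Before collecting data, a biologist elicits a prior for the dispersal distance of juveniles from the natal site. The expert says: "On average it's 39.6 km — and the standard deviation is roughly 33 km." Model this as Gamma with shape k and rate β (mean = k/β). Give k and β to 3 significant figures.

For Gamma(k, rate β): mean = k/β, variance = k/β², so CV = 1/√k.
CV = SD/mean = 33/39.6 = 0.8333, hence k = 1/CV² = 1.44.
Then β = k/mean = 1.44/39.6 = 0.0364.

k ≈ 1.44, β ≈ 0.0364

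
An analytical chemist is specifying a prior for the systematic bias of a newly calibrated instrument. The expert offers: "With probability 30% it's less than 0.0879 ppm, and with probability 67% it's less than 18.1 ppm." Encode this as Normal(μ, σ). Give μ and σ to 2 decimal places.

The p-quantile of Normal(μ,σ) is μ + z_p·σ, with z_{0.3} = -0.5244 and z_{0.67} = 0.4399.
Eliminate σ: μ = (z₂·x₁ − z₁·x₂)/(z₂ − z₁) = (0.4399·0.0879 − (-0.5244)·18.1)/0.9643 = 9.88.
Then σ = (x₂ − x₁)/(z₂ − z₁) = (18.1 − 0.0879)/0.9643 = 18.68.

μ = 9.88, σ = 18.68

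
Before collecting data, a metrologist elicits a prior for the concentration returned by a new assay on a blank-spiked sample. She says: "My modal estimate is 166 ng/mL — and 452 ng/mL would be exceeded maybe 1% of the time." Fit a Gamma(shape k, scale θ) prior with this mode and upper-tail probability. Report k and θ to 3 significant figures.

Gamma(k,θ) with k>1 has mode (k−1)θ, so θ = 166/(k−1).
Need P(X < 452) = 0.99 with θ tied to k this way. Start at k = 2, θ = 166: P(X<452) ≈ 0.755.
Too low — raise k to concentrate. Iterating converges to k ≈ 5.59.
Then θ = 166/(5.59−1) ≈ 36.2.

k ≈ 5.59, θ ≈ 36.2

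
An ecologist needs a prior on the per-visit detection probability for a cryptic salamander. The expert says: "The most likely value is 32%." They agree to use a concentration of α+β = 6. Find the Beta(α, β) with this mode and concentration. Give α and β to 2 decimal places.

α = 2.28, β = 3.72

For α,β > 1 the Beta mode is (α−1)/(α+β−2). With α+β = 6, the mode is (α−1)/4.
Set (α−1)/4 = 0.32 → α = 1 + 0.32·4 = 2.28.
β = 6 − α = 3.72.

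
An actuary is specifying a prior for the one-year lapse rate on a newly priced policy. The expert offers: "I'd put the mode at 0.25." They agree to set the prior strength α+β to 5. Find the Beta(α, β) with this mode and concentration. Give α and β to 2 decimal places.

For α,β > 1 the Beta mode is (α−1)/(α+β−2). With α+β = 5, the mode is (α−1)/3.
Set (α−1)/3 = 0.25 → α = 1 + 0.25·3 = 1.75.
β = 5 − α = 3.25.

α = 1.75, β = 3.25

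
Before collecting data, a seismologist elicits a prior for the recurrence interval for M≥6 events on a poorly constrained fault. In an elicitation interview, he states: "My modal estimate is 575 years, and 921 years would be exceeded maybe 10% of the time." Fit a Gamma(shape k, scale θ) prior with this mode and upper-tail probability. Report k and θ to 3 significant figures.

k ≈ 9.47, θ ≈ 67.9

Gamma(k,θ) with k>1 has mode (k−1)θ, so θ = 575/(k−1).
Need P(X < 921) = 0.9 with θ tied to k this way. Start at k = 2, θ = 575: P(X<921) ≈ 0.476.
Too low — raise k to concentrate. Iterating converges to k ≈ 9.47.
Then θ = 575/(9.47−1) ≈ 67.9.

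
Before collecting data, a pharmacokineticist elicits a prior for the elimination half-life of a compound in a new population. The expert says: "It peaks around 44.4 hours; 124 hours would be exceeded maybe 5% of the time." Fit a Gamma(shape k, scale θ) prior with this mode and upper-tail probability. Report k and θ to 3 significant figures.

Gamma(k,θ) with k>1 has mode (k−1)θ, so θ = 44.4/(k−1).
Need P(X < 124) = 0.95 with θ tied to k this way. Start at k = 2, θ = 44.4: P(X<124) ≈ 0.768.
Too low — raise k to concentrate. Iterating converges to k ≈ 3.54.
Then θ = 44.4/(3.54−1) ≈ 17.5.

k ≈ 3.54, θ ≈ 17.5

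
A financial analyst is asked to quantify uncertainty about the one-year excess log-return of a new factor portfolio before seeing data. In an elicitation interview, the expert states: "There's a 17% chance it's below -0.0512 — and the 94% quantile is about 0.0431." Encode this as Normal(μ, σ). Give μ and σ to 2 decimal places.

μ = -0.02, σ = 0.04

For Normal(μ,σ), the p-quantile is μ + z_p·σ. Here z_{0.17} = -0.9542, z_{0.94} = 1.555.
So -0.0512 = μ − 0.9542σ and 0.0431 = μ + 1.555σ.
Subtracting: σ = (0.0431 − -0.0512)/(1.555 − (-0.9542)) = 0.04.
Then μ = -0.0512 − (-0.9542)·0.04 = -0.02.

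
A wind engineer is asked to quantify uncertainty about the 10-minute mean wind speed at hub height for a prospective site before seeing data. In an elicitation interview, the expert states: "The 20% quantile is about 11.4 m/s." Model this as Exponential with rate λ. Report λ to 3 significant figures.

P(T < 11.4) = 1 − e^(−λ·11.4) = 0.2, so λ = −ln(1−0.2)/11.4 = −ln(0.8)/11.4 = 0.0196.

λ ≈ 0.0196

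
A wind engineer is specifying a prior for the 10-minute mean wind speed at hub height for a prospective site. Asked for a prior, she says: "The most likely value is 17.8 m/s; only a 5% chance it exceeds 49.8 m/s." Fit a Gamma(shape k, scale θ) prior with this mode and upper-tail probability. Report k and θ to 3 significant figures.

k ≈ 3.53, θ ≈ 7.04

Gamma(k,θ) with k>1 has mode (k−1)θ, so θ = 17.8/(k−1).
Need P(X < 49.8) = 0.95 with θ tied to k this way. Start at k = 2, θ = 17.8: P(X<49.8) ≈ 0.769.
Too low — raise k to concentrate. Iterating converges to k ≈ 3.53.
Then θ = 17.8/(3.53−1) ≈ 7.04.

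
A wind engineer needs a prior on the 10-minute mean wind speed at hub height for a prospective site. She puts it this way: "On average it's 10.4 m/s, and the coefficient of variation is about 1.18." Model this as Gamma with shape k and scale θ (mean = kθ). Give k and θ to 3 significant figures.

k ≈ 0.718, θ ≈ 14.5

For Gamma(k, scale θ): mean = kθ, variance = kθ², so CV = 1/√k.
CV = 1.18, hence k = 1/CV² = 0.718.
Then θ = mean/k = 10.4/0.718 = 14.5.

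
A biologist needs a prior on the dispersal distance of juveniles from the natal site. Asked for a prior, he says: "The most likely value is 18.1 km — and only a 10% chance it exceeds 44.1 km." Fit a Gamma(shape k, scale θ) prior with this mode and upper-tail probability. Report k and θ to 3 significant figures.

k ≈ 3.42, θ ≈ 7.47

Gamma(k,θ) with k>1 has mode (k−1)θ, so θ = 18.1/(k−1).
Need P(X < 44.1) = 0.9 with θ tied to k this way. Start at k = 2, θ = 18.1: P(X<44.1) ≈ 0.699.
Too low — raise k to concentrate. Iterating converges to k ≈ 3.42.
Then θ = 18.1/(3.42−1) ≈ 7.47.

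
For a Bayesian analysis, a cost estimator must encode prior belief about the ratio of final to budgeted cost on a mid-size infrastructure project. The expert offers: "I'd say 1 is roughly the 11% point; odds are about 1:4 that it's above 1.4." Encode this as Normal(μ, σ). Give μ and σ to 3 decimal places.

For Normal(μ,σ), the p-quantile is μ + z_p·σ. Here z_{0.11} = -1.227, z_{0.8} = 0.8416.
So 1 = μ − 1.227σ and 1.4 = μ + 0.8416σ.
Subtracting: σ = (1.4 − 1)/(0.8416 − (-1.227)) = 0.193.
Then μ = 1 − (-1.227)·0.193 = 1.237.

μ = 1.237, σ = 0.193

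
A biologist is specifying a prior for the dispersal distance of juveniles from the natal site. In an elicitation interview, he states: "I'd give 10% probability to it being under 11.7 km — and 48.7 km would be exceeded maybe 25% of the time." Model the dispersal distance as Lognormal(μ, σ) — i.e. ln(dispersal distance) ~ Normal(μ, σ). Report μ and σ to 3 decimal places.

If T ~ Lognormal(μ,σ) then ln T ~ Normal(μ,σ), so the p-quantile of ln T is μ + z_p·σ.
ln(11.7) = 2.46 and ln(48.7) = 3.886; z_{0.1} = -1.282, z_{0.75} = 0.6745.
σ = (3.886 − 2.46)/(0.6745 − (-1.282)) = 0.729.
μ = 2.46 − (-1.282)·0.729 = 3.394.

μ ≈ 3.394, σ ≈ 0.729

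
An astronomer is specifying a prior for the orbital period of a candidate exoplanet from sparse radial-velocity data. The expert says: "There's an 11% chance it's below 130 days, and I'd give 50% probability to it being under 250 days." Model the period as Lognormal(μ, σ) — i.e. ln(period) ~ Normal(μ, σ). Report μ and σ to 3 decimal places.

If T ~ Lognormal(μ,σ) then ln T ~ Normal(μ,σ), so the p-quantile of ln T is μ + z_p·σ.
ln(130) = 4.868 and ln(250) = 5.521; z_{0.11} = -1.227, z_{0.5} = 0.
σ = (5.521 − 4.868)/(0 − (-1.227)) = 0.533.
μ = 4.868 − (-1.227)·0.533 = 5.521.

μ ≈ 5.521, σ ≈ 0.533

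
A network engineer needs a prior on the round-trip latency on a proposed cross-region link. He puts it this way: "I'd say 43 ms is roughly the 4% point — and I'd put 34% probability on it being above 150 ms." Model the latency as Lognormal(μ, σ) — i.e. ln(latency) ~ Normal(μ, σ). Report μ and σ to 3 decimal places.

μ ≈ 4.772, σ ≈ 0.578

If T ~ Lognormal(μ,σ) then ln T ~ Normal(μ,σ), so the p-quantile of ln T is μ + z_p·σ.
ln(43) = 3.761 and ln(150) = 5.011; z_{0.04} = -1.751, z_{0.66} = 0.4125.
σ = (5.011 − 3.761)/(0.4125 − (-1.751)) = 0.578.
μ = 3.761 − (-1.751)·0.578 = 4.772.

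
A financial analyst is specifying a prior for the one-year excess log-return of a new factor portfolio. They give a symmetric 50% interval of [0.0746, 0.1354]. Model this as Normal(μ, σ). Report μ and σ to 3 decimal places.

μ = 0.105, σ = 0.045

A symmetric 50% interval runs μ ± z·σ with z = 0.6745.
Half-width = 0.0304, so σ = 0.0304/0.6745 = 0.045.
μ is the interval midpoint, 0.105.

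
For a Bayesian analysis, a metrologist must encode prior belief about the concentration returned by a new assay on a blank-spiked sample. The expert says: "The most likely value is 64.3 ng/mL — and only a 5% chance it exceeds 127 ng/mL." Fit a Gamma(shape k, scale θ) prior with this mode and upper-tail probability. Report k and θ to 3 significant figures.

Gamma(k,θ) with k>1 has mode (k−1)θ, so θ = 64.3/(k−1).
Need P(X < 127) = 0.95 with θ tied to k this way. Start at k = 2, θ = 64.3: P(X<127) ≈ 0.587.
Too low — raise k to concentrate. Iterating converges to k ≈ 6.99.
Then θ = 64.3/(6.99−1) ≈ 10.7.

k ≈ 6.99, θ ≈ 10.7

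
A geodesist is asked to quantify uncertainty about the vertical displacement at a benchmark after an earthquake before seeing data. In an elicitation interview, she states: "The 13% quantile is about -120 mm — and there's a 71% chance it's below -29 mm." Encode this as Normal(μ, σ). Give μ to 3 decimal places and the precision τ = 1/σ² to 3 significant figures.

μ = -58.979, τ = 0.000341

The p-quantile of Normal(μ,σ) is μ + z_p·σ, with z_{0.13} = -1.126 and z_{0.71} = 0.5534.
Eliminate σ: μ = (z₂·x₁ − z₁·x₂)/(z₂ − z₁) = (0.5534·-120 − (-1.126)·-29)/1.68 = -58.979.
Then σ = (x₂ − x₁)/(z₂ − z₁) = (-29 − -120)/1.68 = 54.174.
Precision τ = 1/σ² = 1/54.17² = 0.000341.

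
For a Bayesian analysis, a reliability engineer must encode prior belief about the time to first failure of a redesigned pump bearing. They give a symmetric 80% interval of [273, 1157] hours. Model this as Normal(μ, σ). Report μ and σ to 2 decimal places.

μ = 715.00, σ = 344.89

A symmetric 80% interval runs μ ± z·σ with z = 1.282.
Half-width = 442, so σ = 442/1.282 = 344.89.
μ is the interval midpoint, 715.00.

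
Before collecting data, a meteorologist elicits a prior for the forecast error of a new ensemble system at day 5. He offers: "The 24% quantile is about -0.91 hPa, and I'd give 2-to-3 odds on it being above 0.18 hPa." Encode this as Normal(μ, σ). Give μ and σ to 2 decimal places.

μ = -0.11, σ = 1.14

The p-quantile of Normal(μ,σ) is μ + z_p·σ, with z_{0.24} = -0.7063 and z_{0.6} = 0.2533.
Eliminate σ: μ = (z₂·x₁ − z₁·x₂)/(z₂ − z₁) = (0.2533·-0.91 − (-0.7063)·0.18)/0.9596 = -0.11.
Then σ = (x₂ − x₁)/(z₂ − z₁) = (0.18 − -0.91)/0.9596 = 1.14.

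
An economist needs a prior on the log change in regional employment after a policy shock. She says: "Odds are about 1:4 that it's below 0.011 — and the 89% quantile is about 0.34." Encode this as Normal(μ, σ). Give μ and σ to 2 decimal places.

μ = 0.14, σ = 0.16

For Normal(μ,σ), the p-quantile is μ + z_p·σ. Here z_{0.2} = -0.8416, z_{0.89} = 1.227.
So 0.011 = μ − 0.8416σ and 0.34 = μ + 1.227σ.
Subtracting: σ = (0.34 − 0.011)/(1.227 − (-0.8416)) = 0.16.
Then μ = 0.011 − (-0.8416)·0.16 = 0.14.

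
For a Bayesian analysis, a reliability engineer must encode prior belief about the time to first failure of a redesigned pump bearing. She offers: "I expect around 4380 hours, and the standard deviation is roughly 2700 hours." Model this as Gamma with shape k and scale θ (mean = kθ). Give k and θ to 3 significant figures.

For Gamma(k, scale θ): mean = kθ, variance = kθ², so CV = 1/√k.
CV = SD/mean = 2700/4380 = 0.6164, hence k = 1/CV² = 2.63.
Then θ = mean/k = 4380/2.63 = 1660.

k ≈ 2.63, θ ≈ 1660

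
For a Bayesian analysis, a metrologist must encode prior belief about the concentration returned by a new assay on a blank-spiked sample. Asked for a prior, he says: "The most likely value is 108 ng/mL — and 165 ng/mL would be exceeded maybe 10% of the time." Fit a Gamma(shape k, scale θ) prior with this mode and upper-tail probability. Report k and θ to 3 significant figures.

Gamma(k,θ) with k>1 has mode (k−1)θ, so θ = 108/(k−1).
Need P(X < 165) = 0.9 with θ tied to k this way. Start at k = 2, θ = 108: P(X<165) ≈ 0.451.
Too low — raise k to concentrate. Iterating converges to k ≈ 11.4.
Then θ = 108/(11.4−1) ≈ 10.4.

k ≈ 11.4, θ ≈ 10.4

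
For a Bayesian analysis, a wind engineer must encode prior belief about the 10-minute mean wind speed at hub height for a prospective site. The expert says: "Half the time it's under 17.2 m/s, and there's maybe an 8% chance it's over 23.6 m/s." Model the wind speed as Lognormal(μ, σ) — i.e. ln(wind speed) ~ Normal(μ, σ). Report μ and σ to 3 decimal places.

If T ~ Lognormal(μ,σ) then ln T ~ Normal(μ,σ), so the p-quantile of ln T is μ + z_p·σ.
ln(17.2) = 2.845 and ln(23.6) = 3.161; z_{0.5} = 0, z_{0.92} = 1.405.
σ = (3.161 − 2.845)/(1.405 − (0)) = 0.225.
μ = 2.845 − (0)·0.225 = 2.845.

μ ≈ 2.845, σ ≈ 0.225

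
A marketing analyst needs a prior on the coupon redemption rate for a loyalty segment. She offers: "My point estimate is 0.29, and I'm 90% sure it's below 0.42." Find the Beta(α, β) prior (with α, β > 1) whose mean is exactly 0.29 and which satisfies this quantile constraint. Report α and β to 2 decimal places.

With mean 0.29 fixed, write α = 0.29s, β = 0.71s where s = α+β.
Need P(θ < 0.42) = 0.9 under Beta(0.29s, 0.71s). Normal approximation: (q−m)/√(m(1−m)/s) ≈ z_{0.9} = 1.28, so s ≈ 0.29·0.71·(1.28)²/(0.42−0.29)² = 20.0.
At s = 20.0: P(θ<0.42) ≈ 0.896. Adjusting to match 0.9 gives s ≈ 20.90.
So α = 0.29·20.90 ≈ 6.06, β = 0.71·20.90 ≈ 14.84.

α ≈ 6.06, β ≈ 14.84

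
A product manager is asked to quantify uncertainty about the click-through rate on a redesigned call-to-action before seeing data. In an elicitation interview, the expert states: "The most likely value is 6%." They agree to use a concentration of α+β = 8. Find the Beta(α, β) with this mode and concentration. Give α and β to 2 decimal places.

α = 1.36, β = 6.64

For α,β > 1 the Beta mode is (α−1)/(α+β−2). With α+β = 8, the mode is (α−1)/6.
Set (α−1)/6 = 0.06 → α = 1 + 0.06·6 = 1.36.
β = 8 − α = 6.64.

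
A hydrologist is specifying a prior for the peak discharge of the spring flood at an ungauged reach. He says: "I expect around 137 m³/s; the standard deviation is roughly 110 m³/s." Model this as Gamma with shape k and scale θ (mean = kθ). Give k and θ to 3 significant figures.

k ≈ 1.55, θ ≈ 88.3

For Gamma(k, scale θ): mean = kθ, variance = kθ², so CV = 1/√k.
CV = SD/mean = 110/137 = 0.8029, hence k = 1/CV² = 1.55.
Then θ = mean/k = 137/1.55 = 88.3.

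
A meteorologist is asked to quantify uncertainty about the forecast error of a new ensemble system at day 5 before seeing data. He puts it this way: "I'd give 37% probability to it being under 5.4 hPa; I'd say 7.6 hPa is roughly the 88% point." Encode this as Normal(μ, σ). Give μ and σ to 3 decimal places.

μ = 5.885, σ = 1.460

The p-quantile of Normal(μ,σ) is μ + z_p·σ, with z_{0.37} = -0.3319 and z_{0.88} = 1.175.
Eliminate σ: μ = (z₂·x₁ − z₁·x₂)/(z₂ − z₁) = (1.175·5.4 − (-0.3319)·7.6)/1.507 = 5.885.
Then σ = (x₂ − x₁)/(z₂ − z₁) = (7.6 − 5.4)/1.507 = 1.460.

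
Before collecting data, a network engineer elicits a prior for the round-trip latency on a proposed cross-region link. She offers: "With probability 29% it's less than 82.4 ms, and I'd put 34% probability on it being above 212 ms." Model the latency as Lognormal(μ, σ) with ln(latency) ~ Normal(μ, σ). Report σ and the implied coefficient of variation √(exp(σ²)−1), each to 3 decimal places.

σ ≈ 0.978, CV ≈ 1.267

If T ~ Lognormal(μ,σ) then ln T ~ Normal(μ,σ), so the p-quantile of ln T is μ + z_p·σ.
ln(82.4) = 4.412 and ln(212) = 5.357; z_{0.29} = -0.5534, z_{0.66} = 0.4125.
σ = (5.357 − 4.412)/(0.4125 − (-0.5534)) = 0.978.
μ = 4.412 − (-0.5534)·0.978 = 4.953.
CV = √(exp(σ²)−1) = √(exp(0.9573)−1) = 1.267.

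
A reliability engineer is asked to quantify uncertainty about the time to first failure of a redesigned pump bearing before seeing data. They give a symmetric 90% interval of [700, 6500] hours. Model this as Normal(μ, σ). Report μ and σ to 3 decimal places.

A symmetric 90% interval runs μ ± z·σ with z = 1.645.
Half-width = 2900, so σ = 2900/1.645 = 1763.075.
μ is the interval midpoint, 3600.000.

μ = 3600.000, σ = 1763.075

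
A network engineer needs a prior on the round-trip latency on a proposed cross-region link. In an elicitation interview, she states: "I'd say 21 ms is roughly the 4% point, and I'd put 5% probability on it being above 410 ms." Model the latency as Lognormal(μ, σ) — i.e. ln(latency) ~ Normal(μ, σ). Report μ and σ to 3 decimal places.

μ ≈ 4.577, σ ≈ 0.875

If T ~ Lognormal(μ,σ) then ln T ~ Normal(μ,σ), so the p-quantile of ln T is μ + z_p·σ.
ln(21) = 3.045 and ln(410) = 6.016; z_{0.04} = -1.751, z_{0.95} = 1.645.
σ = (6.016 − 3.045)/(1.645 − (-1.751)) = 0.875.
μ = 3.045 − (-1.751)·0.875 = 4.577.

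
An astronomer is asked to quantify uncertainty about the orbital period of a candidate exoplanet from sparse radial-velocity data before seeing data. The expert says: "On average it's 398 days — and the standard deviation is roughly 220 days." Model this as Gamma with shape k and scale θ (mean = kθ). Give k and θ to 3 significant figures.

For Gamma(k, scale θ): mean = kθ, variance = kθ², so CV = 1/√k.
CV = SD/mean = 220/398 = 0.5528, hence k = 1/CV² = 3.27.
Then θ = mean/k = 398/3.27 = 122.

k ≈ 3.27, θ ≈ 122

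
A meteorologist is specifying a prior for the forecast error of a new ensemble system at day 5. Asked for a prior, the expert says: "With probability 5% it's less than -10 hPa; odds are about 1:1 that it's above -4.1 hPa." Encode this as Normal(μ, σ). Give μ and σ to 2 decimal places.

The p-quantile of Normal(μ,σ) is μ + z_p·σ, with z_{0.05} = -1.645 and z_{0.5} = 0.
Eliminate σ: μ = (z₂·x₁ − z₁·x₂)/(z₂ − z₁) = (0·-10 − (-1.645)·-4.1)/1.645 = -4.10.
Then σ = (x₂ − x₁)/(z₂ − z₁) = (-4.1 − -10)/1.645 = 3.59.

μ = -4.10, σ = 3.59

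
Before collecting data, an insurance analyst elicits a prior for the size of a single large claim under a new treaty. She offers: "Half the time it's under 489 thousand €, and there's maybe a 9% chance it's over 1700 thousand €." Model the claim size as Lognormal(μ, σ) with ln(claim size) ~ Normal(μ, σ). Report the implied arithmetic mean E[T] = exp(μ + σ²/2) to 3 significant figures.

E[T] ≈ 753 thousand €

If T ~ Lognormal(μ,σ) then ln T ~ Normal(μ,σ), so the p-quantile of ln T is μ + z_p·σ.
ln(489) = 6.192 and ln(1700) = 7.438; z_{0.5} = 0, z_{0.91} = 1.341.
σ = (7.438 − 6.192)/(1.341 − (0)) = 0.929.
μ = 6.192 − (0)·0.929 = 6.192.
E[T] = exp(μ + σ²/2) = exp(6.192 + 0.4318) = 753 thousand €.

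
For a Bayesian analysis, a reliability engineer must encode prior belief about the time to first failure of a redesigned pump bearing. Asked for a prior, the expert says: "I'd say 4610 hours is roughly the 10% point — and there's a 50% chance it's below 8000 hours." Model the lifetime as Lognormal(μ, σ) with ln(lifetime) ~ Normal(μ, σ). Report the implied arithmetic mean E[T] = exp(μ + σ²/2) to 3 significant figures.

E[T] ≈ 8780 hours

If T ~ Lognormal(μ,σ) then ln T ~ Normal(μ,σ), so the p-quantile of ln T is μ + z_p·σ.
ln(4610) = 8.436 and ln(8000) = 8.987; z_{0.1} = -1.282, z_{0.5} = 0.
σ = (8.987 − 8.436)/(0 − (-1.282)) = 0.430.
μ = 8.436 − (-1.282)·0.430 = 8.987.
E[T] = exp(μ + σ²/2) = exp(8.987 + 0.0925) = 8780 hours.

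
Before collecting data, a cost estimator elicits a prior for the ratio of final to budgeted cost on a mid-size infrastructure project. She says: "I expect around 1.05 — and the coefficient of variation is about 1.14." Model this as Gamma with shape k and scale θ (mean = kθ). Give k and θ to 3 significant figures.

For Gamma(k, scale θ): mean = kθ, variance = kθ², so CV = 1/√k.
CV = 1.14, hence k = 1/CV² = 0.769.
Then θ = mean/k = 1.05/0.769 = 1.36.

k ≈ 0.769, θ ≈ 1.36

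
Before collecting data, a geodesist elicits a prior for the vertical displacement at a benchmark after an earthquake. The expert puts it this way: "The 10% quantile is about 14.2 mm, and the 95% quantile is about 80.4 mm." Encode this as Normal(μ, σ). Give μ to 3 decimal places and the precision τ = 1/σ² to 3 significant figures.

μ = 43.191, τ = 0.00195

For Normal(μ,σ), the p-quantile is μ + z_p·σ. Here z_{0.1} = -1.282, z_{0.95} = 1.645.
So 14.2 = μ − 1.282σ and 80.4 = μ + 1.645σ.
Subtracting: σ = (80.4 − 14.2)/(1.645 − (-1.282)) = 22.622.
Then μ = 14.2 − (-1.282)·22.622 = 43.191.
Precision τ = 1/σ² = 1/22.62² = 0.00195.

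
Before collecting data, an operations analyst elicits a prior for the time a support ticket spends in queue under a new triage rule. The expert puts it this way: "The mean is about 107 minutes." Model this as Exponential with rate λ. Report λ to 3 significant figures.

λ ≈ 0.00935

Exponential mean = 1/λ, so λ = 1/107.0 = 0.00935.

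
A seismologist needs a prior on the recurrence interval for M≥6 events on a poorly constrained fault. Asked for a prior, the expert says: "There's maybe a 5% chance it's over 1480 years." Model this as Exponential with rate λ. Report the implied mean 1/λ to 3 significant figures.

mean ≈ 494 years

P(T > 1480.0) = e^(−λ·1480.0) = 0.05, so λ = −ln(0.05)/1480.0 = 0.00202.
Mean = 1/λ = 494 years.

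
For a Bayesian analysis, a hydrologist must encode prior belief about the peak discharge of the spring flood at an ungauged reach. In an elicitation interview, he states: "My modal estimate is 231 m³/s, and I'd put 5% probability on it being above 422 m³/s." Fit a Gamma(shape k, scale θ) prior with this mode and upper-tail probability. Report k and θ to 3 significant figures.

Gamma(k,θ) with k>1 has mode (k−1)θ, so θ = 231/(k−1).
Need P(X < 422) = 0.95 with θ tied to k this way. Start at k = 2, θ = 231: P(X<422) ≈ 0.545.
Too low — raise k to concentrate. Iterating converges to k ≈ 8.67.
Then θ = 231/(8.67−1) ≈ 30.1.

k ≈ 8.67, θ ≈ 30.1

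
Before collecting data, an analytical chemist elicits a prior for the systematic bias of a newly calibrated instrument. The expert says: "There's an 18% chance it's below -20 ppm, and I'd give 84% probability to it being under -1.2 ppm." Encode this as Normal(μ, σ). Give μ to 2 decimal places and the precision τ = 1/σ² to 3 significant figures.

For Normal(μ,σ), the p-quantile is μ + z_p·σ. Here z_{0.18} = -0.9154, z_{0.84} = 0.9945.
So -20 = μ − 0.9154σ and -1.2 = μ + 0.9945σ.
Subtracting: σ = (-1.2 − -20)/(0.9945 − (-0.9154)) = 9.84.
Then μ = -20 − (-0.9154)·9.84 = -10.99.
Precision τ = 1/σ² = 1/9.844² = 0.0103.

μ = -10.99, τ = 0.0103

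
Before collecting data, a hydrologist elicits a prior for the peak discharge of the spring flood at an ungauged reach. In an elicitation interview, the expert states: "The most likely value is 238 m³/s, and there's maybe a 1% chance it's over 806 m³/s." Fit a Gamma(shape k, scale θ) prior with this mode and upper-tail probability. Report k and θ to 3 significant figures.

k ≈ 3.94, θ ≈ 81.1

Gamma(k,θ) with k>1 has mode (k−1)θ, so θ = 238/(k−1).
Need P(X < 806) = 0.99 with θ tied to k this way. Start at k = 2, θ = 238: P(X<806) ≈ 0.852.
Too low — raise k to concentrate. Iterating converges to k ≈ 3.94.
Then θ = 238/(3.94−1) ≈ 81.1.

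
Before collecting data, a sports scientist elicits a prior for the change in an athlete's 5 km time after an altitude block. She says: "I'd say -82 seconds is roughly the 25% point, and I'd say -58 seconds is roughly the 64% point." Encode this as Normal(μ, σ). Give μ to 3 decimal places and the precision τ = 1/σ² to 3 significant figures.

μ = -66.329, τ = 0.00185

For Normal(μ,σ), the p-quantile is μ + z_p·σ. Here z_{0.25} = -0.6745, z_{0.64} = 0.3585.
So -82 = μ − 0.6745σ and -58 = μ + 0.3585σ.
Subtracting: σ = (-58 − -82)/(0.3585 − (-0.6745)) = 23.234.
Then μ = -82 − (-0.6745)·23.234 = -66.329.
Precision τ = 1/σ² = 1/23.23² = 0.00185.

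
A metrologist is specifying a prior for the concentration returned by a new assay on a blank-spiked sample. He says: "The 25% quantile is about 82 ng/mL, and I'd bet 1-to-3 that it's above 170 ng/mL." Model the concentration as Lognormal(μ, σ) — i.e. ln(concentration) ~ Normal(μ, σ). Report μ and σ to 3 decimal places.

If T ~ Lognormal(μ,σ) then ln T ~ Normal(μ,σ), so the p-quantile of ln T is μ + z_p·σ.
ln(82) = 4.407 and ln(170) = 5.136; z_{0.25} = -0.6745, z_{0.75} = 0.6745.
σ = (5.136 − 4.407)/(0.6745 − (-0.6745)) = 0.540.
μ = 4.407 − (-0.6745)·0.540 = 4.771.

μ ≈ 4.771, σ ≈ 0.540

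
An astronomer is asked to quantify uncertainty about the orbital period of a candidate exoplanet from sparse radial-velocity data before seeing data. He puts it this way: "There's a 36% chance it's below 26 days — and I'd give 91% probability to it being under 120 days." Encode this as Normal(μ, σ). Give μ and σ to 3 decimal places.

μ = 45.830, σ = 55.320

The p-quantile of Normal(μ,σ) is μ + z_p·σ, with z_{0.36} = -0.3585 and z_{0.91} = 1.341.
Eliminate σ: μ = (z₂·x₁ − z₁·x₂)/(z₂ − z₁) = (1.341·26 − (-0.3585)·120)/1.699 = 45.830.
Then σ = (x₂ − x₁)/(z₂ − z₁) = (120 − 26)/1.699 = 55.320.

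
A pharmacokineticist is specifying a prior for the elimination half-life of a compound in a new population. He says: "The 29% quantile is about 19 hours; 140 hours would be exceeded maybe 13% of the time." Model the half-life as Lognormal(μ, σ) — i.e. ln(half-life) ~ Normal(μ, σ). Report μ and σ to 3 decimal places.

μ ≈ 3.602, σ ≈ 1.189

If T ~ Lognormal(μ,σ) then ln T ~ Normal(μ,σ), so the p-quantile of ln T is μ + z_p·σ.
ln(19) = 2.944 and ln(140) = 4.942; z_{0.29} = -0.5534, z_{0.87} = 1.126.
σ = (4.942 − 2.944)/(1.126 − (-0.5534)) = 1.189.
μ = 2.944 − (-0.5534)·1.189 = 3.602.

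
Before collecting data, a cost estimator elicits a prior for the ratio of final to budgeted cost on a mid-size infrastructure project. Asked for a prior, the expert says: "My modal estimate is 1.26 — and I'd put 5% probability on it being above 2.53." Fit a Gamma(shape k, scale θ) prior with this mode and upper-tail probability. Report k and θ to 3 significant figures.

Gamma(k,θ) with k>1 has mode (k−1)θ, so θ = 1.26/(k−1).
Need P(X < 2.53) = 0.95 with θ tied to k this way. Start at k = 2, θ = 1.26: P(X<2.53) ≈ 0.596.
Too low — raise k to concentrate. Iterating converges to k ≈ 6.7.
Then θ = 1.26/(6.7−1) ≈ 0.221.

k ≈ 6.7, θ ≈ 0.221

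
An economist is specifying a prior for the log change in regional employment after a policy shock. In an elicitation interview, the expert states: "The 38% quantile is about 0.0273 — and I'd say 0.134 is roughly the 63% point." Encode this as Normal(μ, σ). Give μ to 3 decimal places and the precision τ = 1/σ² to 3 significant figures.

The p-quantile of Normal(μ,σ) is μ + z_p·σ, with z_{0.38} = -0.3055 and z_{0.63} = 0.3319.
Eliminate σ: μ = (z₂·x₁ − z₁·x₂)/(z₂ − z₁) = (0.3319·0.0273 − (-0.3055)·0.134)/0.6373 = 0.078.
Then σ = (x₂ − x₁)/(z₂ − z₁) = (0.134 − 0.0273)/0.6373 = 0.167.
Precision τ = 1/σ² = 1/0.1674² = 35.7.

μ = 0.078, τ = 35.7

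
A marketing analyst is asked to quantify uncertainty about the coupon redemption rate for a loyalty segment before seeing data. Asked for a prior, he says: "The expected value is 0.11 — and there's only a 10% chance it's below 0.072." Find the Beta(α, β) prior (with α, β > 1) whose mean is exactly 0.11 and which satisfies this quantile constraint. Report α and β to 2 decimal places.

α ≈ 10.98, β ≈ 88.85

With mean 0.11 fixed, write α = 0.11s, β = 0.89s where s = α+β.
Need P(θ < 0.072) = 0.1 under Beta(0.11s, 0.89s). Normal approximation: (q−m)/√(m(1−m)/s) ≈ z_{0.1} = -1.28, so s ≈ 0.11·0.89·(-1.28)²/(0.072−0.11)² = 111.3.
At s = 111.3: P(θ<0.072) ≈ 0.086. Adjusting to match 0.1 gives s ≈ 99.83.
So α = 0.11·99.83 ≈ 10.98, β = 0.89·99.83 ≈ 88.85.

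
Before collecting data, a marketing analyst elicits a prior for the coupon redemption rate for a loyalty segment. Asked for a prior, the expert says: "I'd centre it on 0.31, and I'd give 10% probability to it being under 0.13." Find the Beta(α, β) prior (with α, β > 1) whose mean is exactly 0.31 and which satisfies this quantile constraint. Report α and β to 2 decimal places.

α ≈ 2.82, β ≈ 6.29

With mean 0.31 fixed, write α = 0.31s, β = 0.69s where s = α+β.
Need P(θ < 0.13) = 0.1 under Beta(0.31s, 0.69s). Normal approximation: (q−m)/√(m(1−m)/s) ≈ z_{0.1} = -1.28, so s ≈ 0.31·0.69·(-1.28)²/(0.13−0.31)² = 10.8.
At s = 10.8: P(θ<0.13) ≈ 0.078. Adjusting to match 0.1 gives s ≈ 9.11.
So α = 0.31·9.11 ≈ 2.82, β = 0.69·9.11 ≈ 6.29.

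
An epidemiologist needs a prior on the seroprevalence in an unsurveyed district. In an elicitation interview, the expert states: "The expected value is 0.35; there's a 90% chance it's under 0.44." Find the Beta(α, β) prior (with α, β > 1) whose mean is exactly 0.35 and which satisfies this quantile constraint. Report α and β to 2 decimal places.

With mean 0.35 fixed, write α = 0.35s, β = 0.65s where s = α+β.
Need P(θ < 0.44) = 0.9 under Beta(0.35s, 0.65s). Normal approximation: (q−m)/√(m(1−m)/s) ≈ z_{0.9} = 1.28, so s ≈ 0.35·0.65·(1.28)²/(0.44−0.35)² = 46.1.
At s = 46.1: P(θ<0.44) ≈ 0.898. Adjusting to match 0.9 gives s ≈ 47.15.
So α = 0.35·47.15 ≈ 16.50, β = 0.65·47.15 ≈ 30.65.

α ≈ 16.50, β ≈ 30.65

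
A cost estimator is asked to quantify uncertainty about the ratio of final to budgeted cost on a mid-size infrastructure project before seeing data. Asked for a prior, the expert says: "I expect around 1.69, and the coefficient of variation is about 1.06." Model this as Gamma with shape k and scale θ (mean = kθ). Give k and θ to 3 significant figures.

For Gamma(k, scale θ): mean = kθ, variance = kθ², so CV = 1/√k.
CV = 1.06, hence k = 1/CV² = 0.89.
Then θ = mean/k = 1.69/0.89 = 1.9.

k ≈ 0.89, θ ≈ 1.9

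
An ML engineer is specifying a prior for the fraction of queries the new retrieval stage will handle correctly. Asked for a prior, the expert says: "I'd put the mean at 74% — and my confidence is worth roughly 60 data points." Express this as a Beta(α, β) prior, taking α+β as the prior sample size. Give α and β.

α = 44.4, β = 15.6

Under the effective-sample-size interpretation, Beta(α, β) has prior mean α/(α+β) and prior sample size α+β.
So α+β = 60 and α/(α+β) = 0.74, giving α = 0.74·60 = 44.4 and β = 60 − 44.4 = 15.6.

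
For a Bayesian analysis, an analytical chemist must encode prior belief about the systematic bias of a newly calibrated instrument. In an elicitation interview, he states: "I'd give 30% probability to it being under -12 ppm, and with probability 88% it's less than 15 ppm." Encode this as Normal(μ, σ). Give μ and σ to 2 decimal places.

μ = -3.67, σ = 15.89

The p-quantile of Normal(μ,σ) is μ + z_p·σ, with z_{0.3} = -0.5244 and z_{0.88} = 1.175.
Eliminate σ: μ = (z₂·x₁ − z₁·x₂)/(z₂ − z₁) = (1.175·-12 − (-0.5244)·15)/1.699 = -3.67.
Then σ = (x₂ − x₁)/(z₂ − z₁) = (15 − -12)/1.699 = 15.89.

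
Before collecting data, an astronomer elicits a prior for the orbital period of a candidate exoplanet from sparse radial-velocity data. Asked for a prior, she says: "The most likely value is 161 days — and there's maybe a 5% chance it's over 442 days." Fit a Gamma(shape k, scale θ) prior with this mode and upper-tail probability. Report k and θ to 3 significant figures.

Gamma(k,θ) with k>1 has mode (k−1)θ, so θ = 161/(k−1).
Need P(X < 442) = 0.95 with θ tied to k this way. Start at k = 2, θ = 161: P(X<442) ≈ 0.759.
Too low — raise k to concentrate. Iterating converges to k ≈ 3.63.
Then θ = 161/(3.63−1) ≈ 61.2.

k ≈ 3.63, θ ≈ 61.2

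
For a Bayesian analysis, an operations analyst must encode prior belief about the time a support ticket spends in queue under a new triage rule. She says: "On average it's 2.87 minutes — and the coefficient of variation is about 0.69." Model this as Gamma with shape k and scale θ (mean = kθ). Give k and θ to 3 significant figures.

For Gamma(k, scale θ): mean = kθ, variance = kθ², so CV = 1/√k.
CV = 0.69, hence k = 1/CV² = 2.1.
Then θ = mean/k = 2.87/2.1 = 1.37.

k ≈ 2.1, θ ≈ 1.37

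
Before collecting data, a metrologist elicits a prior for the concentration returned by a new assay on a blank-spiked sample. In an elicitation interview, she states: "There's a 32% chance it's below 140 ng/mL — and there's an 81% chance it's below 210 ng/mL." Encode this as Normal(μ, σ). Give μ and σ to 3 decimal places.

μ = 164.330, σ = 52.022

The p-quantile of Normal(μ,σ) is μ + z_p·σ, with z_{0.32} = -0.4677 and z_{0.81} = 0.8779.
Eliminate σ: μ = (z₂·x₁ − z₁·x₂)/(z₂ − z₁) = (0.8779·140 − (-0.4677)·210)/1.346 = 164.330.
Then σ = (x₂ − x₁)/(z₂ − z₁) = (210 − 140)/1.346 = 52.022.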